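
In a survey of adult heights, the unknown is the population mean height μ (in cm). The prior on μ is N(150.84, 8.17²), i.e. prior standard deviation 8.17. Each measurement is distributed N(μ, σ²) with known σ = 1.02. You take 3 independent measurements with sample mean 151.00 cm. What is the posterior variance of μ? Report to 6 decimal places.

0.345007

For Normal data with known variance σ², a Normal(μ₀, σ₀²) prior on μ is conjugate. Posterior precision = 1/σ₀² + n/σ²; posterior mean is the precision-weighted average of μ₀ and x̄.
σ₀² = 8.17² = 66.7489, σ² = 1.02² = 1.0404; σ² + n·σ₀² = 1.0404 + 3·66.7489 = 201.2871.
Posterior precision = 1/σ₀² + n/σ² = 1/66.7489 + 3/1.0404 = (σ² + n·σ₀²)/(σ₀²σ²) = 201.2871/(66.7489·1.0404); posterior variance σₙ² = σ₀²σ²/(σ² + n·σ₀²) = 66.7489·1.0404/201.2871 = 0.345007.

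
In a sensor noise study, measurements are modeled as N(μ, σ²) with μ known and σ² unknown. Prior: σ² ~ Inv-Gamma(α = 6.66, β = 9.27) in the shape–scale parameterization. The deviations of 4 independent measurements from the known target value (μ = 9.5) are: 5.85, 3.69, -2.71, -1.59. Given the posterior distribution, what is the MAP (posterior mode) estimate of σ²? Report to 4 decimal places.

3.9467

With known mean μ and an Inverse-Gamma(α, β) prior on σ², the Normal likelihood is conjugate: posterior is Inv-Gamma(α + n/2, β + Σ(xᵢ−μ)²/2).
Σ(xᵢ−μ)² = (5.85)² + (3.69)² + (-2.71)² + (-1.59)² = 57.7108.
Posterior: Inv-Gamma(6.66 + 4/2, 9.27 + 57.7108/2) = Inv-Gamma(8.66, 38.12540).
Mode = β/(α+1) = 38.12540/9.66 = 3.9467.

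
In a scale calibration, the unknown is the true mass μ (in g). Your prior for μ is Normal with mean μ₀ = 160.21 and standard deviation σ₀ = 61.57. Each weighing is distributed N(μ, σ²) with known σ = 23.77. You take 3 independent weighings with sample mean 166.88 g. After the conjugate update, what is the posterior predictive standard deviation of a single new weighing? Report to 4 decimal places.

For Normal data with known variance σ², a Normal(μ₀, σ₀²) prior on μ is conjugate. Posterior precision = 1/σ₀² + n/σ²; posterior mean is the precision-weighted average of μ₀ and x̄.
σ₀² = 61.57² = 3790.8649, σ² = 23.77² = 565.0129; σ² + n·σ₀² = 565.0129 + 3·3790.8649 = 11937.6076.
Posterior precision = 1/σ₀² + n/σ² = 1/3790.8649 + 3/565.0129 = (σ² + n·σ₀²)/(σ₀²σ²) = 11937.6076/(3790.8649·565.0129); posterior variance σₙ² = σ₀²σ²/(σ² + n·σ₀²) = 3790.8649·565.0129/11937.6076 = 179.423520.
Predictive variance for one new observation = σₙ² + σ² = 3790.8649·565.0129/11937.6076 + 565.0129 = σ²·(σ₀² + 11937.6076)/11937.6076 = 565.0129·15728.4725/11937.6076 = 744.436420; SD = √(565.0129·15728.4725/11937.6076) = 27.2844.

27.2844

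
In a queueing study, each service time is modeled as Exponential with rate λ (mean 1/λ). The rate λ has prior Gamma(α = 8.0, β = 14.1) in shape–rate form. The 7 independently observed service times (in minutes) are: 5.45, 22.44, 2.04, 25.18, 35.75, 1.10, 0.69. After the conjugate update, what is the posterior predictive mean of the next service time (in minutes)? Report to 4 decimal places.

With a Gamma(shape α, rate β) prior on the exponential rate λ, the posterior after n observations with total T = Σxᵢ is Gamma(α+n, β+T).
Sum of observations T = 92.65 minutes; n = 7.
Posterior: Gamma(8.0+7, 14.1+92.65) = Gamma(15.0, 106.75).
The predictive distribution for the next observation is Lomax; its mean is β/(α−1) = 106.75/14.0 = 7.6250.

7.6250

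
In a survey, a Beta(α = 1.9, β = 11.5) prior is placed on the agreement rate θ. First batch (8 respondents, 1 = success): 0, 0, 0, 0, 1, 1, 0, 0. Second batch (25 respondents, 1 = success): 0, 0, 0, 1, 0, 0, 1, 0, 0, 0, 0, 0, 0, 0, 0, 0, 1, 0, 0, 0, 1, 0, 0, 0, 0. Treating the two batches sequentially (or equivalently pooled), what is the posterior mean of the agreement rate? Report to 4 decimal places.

The Beta prior is conjugate to a Binomial/Bernoulli likelihood; the update adds successes to α and failures to β.
After batch 1: Beta(1.9+2, 11.5+6) = Beta(3.9, 17.5).
After batch 2: Beta(3.9+4, 17.5+21) = Beta(7.9, 38.5).
Posterior mean = α/(α+β) = 7.9/46.4 = 0.1703.

0.1703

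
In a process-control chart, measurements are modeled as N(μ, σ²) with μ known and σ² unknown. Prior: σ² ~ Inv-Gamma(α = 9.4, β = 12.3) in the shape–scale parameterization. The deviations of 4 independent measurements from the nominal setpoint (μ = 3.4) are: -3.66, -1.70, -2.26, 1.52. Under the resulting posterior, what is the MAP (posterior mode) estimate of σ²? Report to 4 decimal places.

With known mean μ and an Inverse-Gamma(α, β) prior on σ², the Normal likelihood is conjugate: posterior is Inv-Gamma(α + n/2, β + Σ(xᵢ−μ)²/2).
Σ(xᵢ−μ)² = (-3.66)² + (-1.70)² + (-2.26)² + (1.52)² = 23.7036.
Posterior: Inv-Gamma(9.4 + 4/2, 12.3 + 23.7036/2) = Inv-Gamma(11.40, 24.15180).
Mode = β/(α+1) = 24.15180/12.40 = 1.9477.

1.9477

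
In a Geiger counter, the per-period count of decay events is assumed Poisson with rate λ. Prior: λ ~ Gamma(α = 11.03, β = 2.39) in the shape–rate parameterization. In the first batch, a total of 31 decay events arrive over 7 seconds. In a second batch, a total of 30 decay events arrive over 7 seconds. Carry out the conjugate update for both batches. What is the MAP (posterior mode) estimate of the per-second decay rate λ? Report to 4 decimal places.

4.3337

With a Gamma(shape α, rate β) prior, the Poisson likelihood is conjugate: the posterior is Gamma(α + ΣXᵢ, β + n).
After batch 1: Gamma(α+S, β+n) = Gamma(11.03+31, 2.39+7) = Gamma(42.03, 9.39).
After batch 2: Gamma(α+S, β+n) = Gamma(42.03+30, 9.39+7) = Gamma(72.03, 16.39).
Mode of Gamma(α,β) for α≥1 is (α−1)/β = 71.03/16.39 = 4.3337.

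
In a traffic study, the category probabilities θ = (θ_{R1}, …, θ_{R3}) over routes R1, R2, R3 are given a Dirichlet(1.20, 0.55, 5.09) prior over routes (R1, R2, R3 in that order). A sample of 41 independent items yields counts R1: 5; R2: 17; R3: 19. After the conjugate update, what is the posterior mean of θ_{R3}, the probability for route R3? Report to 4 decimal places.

The Dirichlet prior is conjugate to the Multinomial likelihood: each posterior αⱼ = prior αⱼ + observed count nⱼ.
Posterior concentration: (6.20, 17.55, 24.09), total = 47.84.
E[θ_{R3}|data] = α_{R3}/Σα = 24.09/47.84 = 0.5036.

0.5036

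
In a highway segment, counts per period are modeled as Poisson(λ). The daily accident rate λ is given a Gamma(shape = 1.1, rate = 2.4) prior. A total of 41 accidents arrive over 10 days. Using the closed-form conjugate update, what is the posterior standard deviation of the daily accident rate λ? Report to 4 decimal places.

With a Gamma(shape α, rate β) prior, the Poisson likelihood is conjugate: the posterior is Gamma(α + ΣXᵢ, β + n).
Posterior: Gamma(α+S, β+n) = Gamma(1.1+41, 2.4+10) = Gamma(42.1, 12.4).
SD = √α/β = √42.1/12.4 = 0.5233.

0.5233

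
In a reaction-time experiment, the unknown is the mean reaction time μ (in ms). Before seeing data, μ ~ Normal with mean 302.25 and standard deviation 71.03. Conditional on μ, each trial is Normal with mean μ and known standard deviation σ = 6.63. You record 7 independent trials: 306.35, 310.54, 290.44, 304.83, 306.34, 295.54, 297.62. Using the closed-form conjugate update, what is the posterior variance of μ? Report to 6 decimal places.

For Normal data with known variance σ², a Normal(μ₀, σ₀²) prior on μ is conjugate. Posterior precision = 1/σ₀² + n/σ²; posterior mean is the precision-weighted average of μ₀ and x̄.
σ₀² = 71.03² = 5045.2609, σ² = 6.63² = 43.9569; σ² + n·σ₀² = 43.9569 + 7·5045.2609 = 35360.7832.
Posterior precision = 1/σ₀² + n/σ² = 1/5045.2609 + 7/43.9569 = (σ² + n·σ₀²)/(σ₀²σ²) = 35360.7832/(5045.2609·43.9569); posterior variance σₙ² = σ₀²σ²/(σ² + n·σ₀²) = 5045.2609·43.9569/35360.7832 = 6.271751.

6.271751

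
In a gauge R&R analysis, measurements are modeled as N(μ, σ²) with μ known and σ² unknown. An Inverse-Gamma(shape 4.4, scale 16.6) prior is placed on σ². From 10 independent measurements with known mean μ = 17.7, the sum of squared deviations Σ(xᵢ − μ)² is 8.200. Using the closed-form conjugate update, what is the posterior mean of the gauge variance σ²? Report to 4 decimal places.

2.4643

With known mean μ and an Inverse-Gamma(α, β) prior on σ², the Normal likelihood is conjugate: posterior is Inv-Gamma(α + n/2, β + Σ(xᵢ−μ)²/2).
Posterior: Inv-Gamma(4.4 + 10/2, 16.6 + 8.200/2) = Inv-Gamma(9.40, 20.7000).
E[σ²|data] = β/(α−1) = 20.7000/8.40 = 2.4643.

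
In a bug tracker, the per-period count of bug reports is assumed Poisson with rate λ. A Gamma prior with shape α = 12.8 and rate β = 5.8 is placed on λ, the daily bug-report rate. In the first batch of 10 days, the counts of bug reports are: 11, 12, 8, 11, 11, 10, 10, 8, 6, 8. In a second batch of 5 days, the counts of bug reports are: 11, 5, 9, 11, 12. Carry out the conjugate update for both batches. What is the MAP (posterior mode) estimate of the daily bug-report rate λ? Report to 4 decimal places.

With a Gamma(shape α, rate β) prior, the Poisson likelihood is conjugate: the posterior is Gamma(α + ΣXᵢ, β + n).
Batch 1: sum of counts S = 95 over n = 10 days.
After batch 1: Gamma(α+S, β+n) = Gamma(12.8+95, 5.8+10) = Gamma(107.8, 15.8).
Batch 2: sum of counts S = 48 over n = 5 days.
After batch 2: Gamma(α+S, β+n) = Gamma(107.8+48, 15.8+5) = Gamma(155.8, 20.8).
Mode of Gamma(α,β) for α≥1 is (α−1)/β = 154.8/20.8 = 7.4423.

7.4423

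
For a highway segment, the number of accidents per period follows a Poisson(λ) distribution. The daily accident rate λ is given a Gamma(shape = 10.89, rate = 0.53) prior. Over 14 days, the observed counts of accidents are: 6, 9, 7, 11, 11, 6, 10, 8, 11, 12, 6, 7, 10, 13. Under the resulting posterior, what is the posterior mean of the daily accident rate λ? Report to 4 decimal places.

9.4900

With a Gamma(shape α, rate β) prior, the Poisson likelihood is conjugate: the posterior is Gamma(α + ΣXᵢ, β + n).
Sum of counts S = 127 over n = 14 days.
Posterior: Gamma(α+S, β+n) = Gamma(10.89+127, 0.53+14) = Gamma(137.89, 14.53).
Posterior mean = α/β = 137.89/14.53 = 9.4900.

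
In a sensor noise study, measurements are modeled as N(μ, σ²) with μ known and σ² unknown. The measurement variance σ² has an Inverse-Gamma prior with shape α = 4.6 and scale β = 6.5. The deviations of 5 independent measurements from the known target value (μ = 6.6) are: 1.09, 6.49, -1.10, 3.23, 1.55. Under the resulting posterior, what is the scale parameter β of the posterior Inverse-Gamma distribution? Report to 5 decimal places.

With known mean μ and an Inverse-Gamma(α, β) prior on σ², the Normal likelihood is conjugate: posterior is Inv-Gamma(α + n/2, β + Σ(xᵢ−μ)²/2).
Σ(xᵢ−μ)² = (1.09)² + (6.49)² + (-1.10)² + (3.23)² + (1.55)² = 57.3536.
Posterior: Inv-Gamma(4.6 + 5/2, 6.5 + 57.3536/2) = Inv-Gamma(7.10, 35.17680).
Posterior β = 35.17680.

35.17680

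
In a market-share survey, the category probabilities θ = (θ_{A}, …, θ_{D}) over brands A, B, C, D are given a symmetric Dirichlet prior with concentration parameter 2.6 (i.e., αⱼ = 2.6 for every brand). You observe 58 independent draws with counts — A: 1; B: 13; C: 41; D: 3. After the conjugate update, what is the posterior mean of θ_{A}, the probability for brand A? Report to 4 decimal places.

0.0526

The Dirichlet prior is conjugate to the Multinomial likelihood: each posterior αⱼ = prior αⱼ + observed count nⱼ.
Posterior concentration: (3.6, 15.6, 43.6, 5.6), total = 68.4.
E[θ_{A}|data] = α_{A}/Σα = 3.6/68.4 = 0.0526.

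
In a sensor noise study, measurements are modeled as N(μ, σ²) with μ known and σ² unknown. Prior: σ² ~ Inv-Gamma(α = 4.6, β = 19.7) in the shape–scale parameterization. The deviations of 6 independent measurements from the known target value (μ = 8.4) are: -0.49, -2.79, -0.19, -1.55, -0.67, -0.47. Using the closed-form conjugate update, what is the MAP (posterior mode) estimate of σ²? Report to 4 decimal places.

2.9379

With known mean μ and an Inverse-Gamma(α, β) prior on σ², the Normal likelihood is conjugate: posterior is Inv-Gamma(α + n/2, β + Σ(xᵢ−μ)²/2).
Σ(xᵢ−μ)² = (-0.49)² + (-2.79)² + (-0.19)² + (-1.55)² + (-0.67)² + (-0.47)² = 11.1326.
Posterior: Inv-Gamma(4.6 + 6/2, 19.7 + 11.1326/2) = Inv-Gamma(7.60, 25.26630).
Mode = β/(α+1) = 25.26630/8.60 = 2.9379.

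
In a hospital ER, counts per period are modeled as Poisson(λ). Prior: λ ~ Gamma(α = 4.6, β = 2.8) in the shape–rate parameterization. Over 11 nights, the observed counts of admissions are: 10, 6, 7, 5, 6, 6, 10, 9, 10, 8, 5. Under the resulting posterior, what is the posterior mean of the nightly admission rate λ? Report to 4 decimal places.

With a Gamma(shape α, rate β) prior, the Poisson likelihood is conjugate: the posterior is Gamma(α + ΣXᵢ, β + n).
Sum of counts S = 82 over n = 11 nights.
Posterior: Gamma(α+S, β+n) = Gamma(4.6+82, 2.8+11) = Gamma(86.6, 13.8).
Posterior mean = α/β = 86.6/13.8 = 6.2754.

6.2754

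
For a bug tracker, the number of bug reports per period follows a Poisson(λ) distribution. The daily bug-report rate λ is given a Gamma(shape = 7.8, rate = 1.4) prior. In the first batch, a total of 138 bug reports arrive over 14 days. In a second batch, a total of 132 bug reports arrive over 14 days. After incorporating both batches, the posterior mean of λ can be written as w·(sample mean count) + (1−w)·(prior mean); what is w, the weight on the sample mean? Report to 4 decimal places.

0.9524

With a Gamma(shape α, rate β) prior, the Poisson likelihood is conjugate: the posterior is Gamma(α + ΣXᵢ, β + n).
Total number of days: n = 14 + 14 = 28.
Posterior mean = (α₀+S)/(β₀+n) = [n/(β₀+n)]·(S/n) + [β₀/(β₀+n)]·(α₀/β₀), so only n and β₀ enter the weight.
Weight on data w = n/(β₀+n) = 28/(1.4+28) = 28/29.4 = 0.9524.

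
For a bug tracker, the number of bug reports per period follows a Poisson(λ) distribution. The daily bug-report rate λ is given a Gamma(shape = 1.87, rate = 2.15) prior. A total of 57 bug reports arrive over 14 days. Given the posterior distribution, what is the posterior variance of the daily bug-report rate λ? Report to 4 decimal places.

0.2257

With a Gamma(shape α, rate β) prior, the Poisson likelihood is conjugate: the posterior is Gamma(α + ΣXᵢ, β + n).
Posterior: Gamma(α+S, β+n) = Gamma(1.87+57, 2.15+14) = Gamma(58.87, 16.15).
Var = α/β² = 58.87/16.15² = 0.2257.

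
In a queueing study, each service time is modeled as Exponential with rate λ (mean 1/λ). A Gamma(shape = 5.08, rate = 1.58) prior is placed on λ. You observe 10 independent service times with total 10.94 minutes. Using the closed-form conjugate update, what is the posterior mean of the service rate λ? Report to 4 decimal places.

1.2045

With a Gamma(shape α, rate β) prior on the exponential rate λ, the posterior after n observations with total T = Σxᵢ is Gamma(α+n, β+T).
Posterior: Gamma(5.08+10, 1.58+10.94) = Gamma(15.08, 12.52).
Posterior mean of λ = α/β = 15.08/12.52 = 1.2045.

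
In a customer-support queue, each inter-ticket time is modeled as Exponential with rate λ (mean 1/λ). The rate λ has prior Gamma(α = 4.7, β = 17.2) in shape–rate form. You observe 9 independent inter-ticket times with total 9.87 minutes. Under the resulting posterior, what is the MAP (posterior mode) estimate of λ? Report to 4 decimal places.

0.4692

With a Gamma(shape α, rate β) prior on the exponential rate λ, the posterior after n observations with total T = Σxᵢ is Gamma(α+n, β+T).
Posterior: Gamma(4.7+9, 17.2+9.87) = Gamma(13.7, 27.07).
Mode = (α−1)/β = 0.4692.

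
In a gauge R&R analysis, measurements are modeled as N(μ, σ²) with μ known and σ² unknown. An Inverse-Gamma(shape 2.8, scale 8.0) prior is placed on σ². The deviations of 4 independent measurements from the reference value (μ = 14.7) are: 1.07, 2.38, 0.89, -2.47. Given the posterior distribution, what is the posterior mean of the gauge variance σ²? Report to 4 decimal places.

With known mean μ and an Inverse-Gamma(α, β) prior on σ², the Normal likelihood is conjugate: posterior is Inv-Gamma(α + n/2, β + Σ(xᵢ−μ)²/2).
Σ(xᵢ−μ)² = (1.07)² + (2.38)² + (0.89)² + (-2.47)² = 13.7023.
Posterior: Inv-Gamma(2.8 + 4/2, 8.0 + 13.7023/2) = Inv-Gamma(4.80, 14.85115).
E[σ²|data] = β/(α−1) = 14.85115/3.80 = 3.9082.

3.9082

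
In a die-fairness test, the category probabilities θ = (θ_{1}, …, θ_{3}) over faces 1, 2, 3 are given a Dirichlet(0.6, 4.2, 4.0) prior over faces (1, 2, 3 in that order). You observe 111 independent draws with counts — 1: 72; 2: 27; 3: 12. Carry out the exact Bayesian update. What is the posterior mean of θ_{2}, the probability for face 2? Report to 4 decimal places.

The Dirichlet prior is conjugate to the Multinomial likelihood: each posterior αⱼ = prior αⱼ + observed count nⱼ.
Posterior concentration: (72.6, 31.2, 16.0), total = 119.8.
E[θ_{2}|data] = α_{2}/Σα = 31.2/119.8 = 0.2604.

0.2604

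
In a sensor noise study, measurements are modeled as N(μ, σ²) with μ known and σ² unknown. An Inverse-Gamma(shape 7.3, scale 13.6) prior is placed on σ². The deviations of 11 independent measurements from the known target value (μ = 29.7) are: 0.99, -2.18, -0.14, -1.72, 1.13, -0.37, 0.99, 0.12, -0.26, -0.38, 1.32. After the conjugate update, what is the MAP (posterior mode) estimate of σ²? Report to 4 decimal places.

With known mean μ and an Inverse-Gamma(α, β) prior on σ², the Normal likelihood is conjugate: posterior is Inv-Gamma(α + n/2, β + Σ(xᵢ−μ)²/2).
Σ(xᵢ−μ)² = (0.99)² + (-2.18)² + (-0.14)² + (-1.72)² + (1.13)² + (-0.37)² + (0.99)² + (0.12)² + (-0.26)² + (-0.38)² + (1.32)² = 13.0732.
Posterior: Inv-Gamma(7.3 + 11/2, 13.6 + 13.0732/2) = Inv-Gamma(12.80, 20.13660).
Mode = β/(α+1) = 20.13660/13.80 = 1.4592.

1.4592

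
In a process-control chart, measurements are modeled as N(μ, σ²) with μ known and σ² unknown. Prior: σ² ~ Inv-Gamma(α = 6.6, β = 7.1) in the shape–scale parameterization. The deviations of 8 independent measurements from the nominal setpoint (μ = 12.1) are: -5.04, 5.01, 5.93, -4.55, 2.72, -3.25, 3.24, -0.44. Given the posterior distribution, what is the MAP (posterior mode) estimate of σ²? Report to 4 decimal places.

With known mean μ and an Inverse-Gamma(α, β) prior on σ², the Normal likelihood is conjugate: posterior is Inv-Gamma(α + n/2, β + Σ(xᵢ−μ)²/2).
Σ(xᵢ−μ)² = (-5.04)² + (5.01)² + (5.93)² + (-4.55)² + (2.72)² + (-3.25)² + (3.24)² + (-0.44)² = 135.0212.
Posterior: Inv-Gamma(6.6 + 8/2, 7.1 + 135.0212/2) = Inv-Gamma(10.60, 74.61060).
Mode = β/(α+1) = 74.61060/11.60 = 6.4319.

6.4319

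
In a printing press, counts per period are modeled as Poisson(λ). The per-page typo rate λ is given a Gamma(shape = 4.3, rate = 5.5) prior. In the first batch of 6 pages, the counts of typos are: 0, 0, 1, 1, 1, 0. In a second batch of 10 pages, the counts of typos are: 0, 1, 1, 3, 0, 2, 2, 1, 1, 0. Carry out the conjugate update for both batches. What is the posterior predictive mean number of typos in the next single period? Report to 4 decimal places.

0.8512

With a Gamma(shape α, rate β) prior, the Poisson likelihood is conjugate: the posterior is Gamma(α + ΣXᵢ, β + n).
Batch 1: sum of counts S = 3 over n = 6 pages.
After batch 1: Gamma(α+S, β+n) = Gamma(4.3+3, 5.5+6) = Gamma(7.3, 11.5).
Batch 2: sum of counts S = 11 over n = 10 pages.
After batch 2: Gamma(α+S, β+n) = Gamma(7.3+11, 11.5+10) = Gamma(18.3, 21.5).
The predictive distribution for one future period is NegBinom with mean α/β = 0.8512.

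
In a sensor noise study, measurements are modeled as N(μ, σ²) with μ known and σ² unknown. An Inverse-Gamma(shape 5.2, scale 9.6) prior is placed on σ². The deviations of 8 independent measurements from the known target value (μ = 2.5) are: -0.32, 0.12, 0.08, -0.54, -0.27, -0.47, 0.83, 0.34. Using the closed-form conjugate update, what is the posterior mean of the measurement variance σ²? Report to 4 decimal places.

With known mean μ and an Inverse-Gamma(α, β) prior on σ², the Normal likelihood is conjugate: posterior is Inv-Gamma(α + n/2, β + Σ(xᵢ−μ)²/2).
Σ(xᵢ−μ)² = (-0.32)² + (0.12)² + (0.08)² + (-0.54)² + (-0.27)² + (-0.47)² + (0.83)² + (0.34)² = 1.5131.
Posterior: Inv-Gamma(5.2 + 8/2, 9.6 + 1.5131/2) = Inv-Gamma(9.20, 10.35655).
E[σ²|data] = β/(α−1) = 10.35655/8.20 = 1.2630.

1.2630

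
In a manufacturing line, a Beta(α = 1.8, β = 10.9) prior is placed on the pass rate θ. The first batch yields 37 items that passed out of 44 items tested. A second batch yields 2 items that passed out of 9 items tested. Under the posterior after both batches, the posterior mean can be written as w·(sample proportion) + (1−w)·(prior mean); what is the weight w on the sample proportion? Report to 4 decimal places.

The Beta prior is conjugate to a Binomial/Bernoulli likelihood; the update adds successes to α and failures to β.
Total number of items tested: n = 44 + 9 = 53.
Posterior mean = (α₀+k)/(α₀+β₀+n) = [n/(α₀+β₀+n)]·(k/n) + [(α₀+β₀)/(α₀+β₀+n)]·α₀/(α₀+β₀), so only n and the prior enter the weight.
The weight on the data is w = n/(α₀+β₀+n) = 53/(1.8+10.9+53) = 53/65.7 = 0.8067.

0.8067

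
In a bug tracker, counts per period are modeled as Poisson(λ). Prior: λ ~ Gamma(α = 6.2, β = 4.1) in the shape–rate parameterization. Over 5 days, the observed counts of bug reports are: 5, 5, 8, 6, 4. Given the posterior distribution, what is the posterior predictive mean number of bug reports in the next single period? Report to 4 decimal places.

With a Gamma(shape α, rate β) prior, the Poisson likelihood is conjugate: the posterior is Gamma(α + ΣXᵢ, β + n).
Sum of counts S = 28 over n = 5 days.
Posterior: Gamma(α+S, β+n) = Gamma(6.2+28, 4.1+5) = Gamma(34.2, 9.1).
The predictive distribution for one future period is NegBinom with mean α/β = 3.7582.

3.7582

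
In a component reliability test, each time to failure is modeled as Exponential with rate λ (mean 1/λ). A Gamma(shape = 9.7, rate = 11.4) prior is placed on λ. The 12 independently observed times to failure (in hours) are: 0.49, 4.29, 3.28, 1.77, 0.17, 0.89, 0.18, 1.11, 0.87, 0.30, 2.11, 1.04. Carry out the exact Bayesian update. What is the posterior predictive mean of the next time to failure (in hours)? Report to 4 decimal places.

With a Gamma(shape α, rate β) prior on the exponential rate λ, the posterior after n observations with total T = Σxᵢ is Gamma(α+n, β+T).
Sum of observations T = 16.50 hours; n = 12.
Posterior: Gamma(9.7+12, 11.4+16.50) = Gamma(21.7, 27.90).
The predictive distribution for the next observation is Lomax; its mean is β/(α−1) = 27.90/20.7 = 1.3478.

1.3478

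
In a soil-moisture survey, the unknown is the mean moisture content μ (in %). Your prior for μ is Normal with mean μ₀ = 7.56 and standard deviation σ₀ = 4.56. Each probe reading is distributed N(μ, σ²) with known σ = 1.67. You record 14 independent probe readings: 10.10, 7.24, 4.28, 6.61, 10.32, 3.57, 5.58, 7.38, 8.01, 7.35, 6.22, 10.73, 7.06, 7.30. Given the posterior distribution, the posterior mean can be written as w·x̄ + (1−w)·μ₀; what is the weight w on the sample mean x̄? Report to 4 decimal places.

For Normal data with known variance σ², a Normal(μ₀, σ₀²) prior on μ is conjugate. Posterior precision = 1/σ₀² + n/σ²; posterior mean is the precision-weighted average of μ₀ and x̄.
σ₀² = 4.56² = 20.7936, σ² = 1.67² = 2.7889. Prior precision 1/σ₀² = 1/20.7936; data precision n/σ² = 14/2.7889.
w = (n/σ²)/(1/σ₀² + n/σ²) = n·σ₀²/(σ² + n·σ₀²) = 14·20.7936/(2.7889 + 14·20.7936) = 291.1104/293.8993 = 0.9905.

0.9905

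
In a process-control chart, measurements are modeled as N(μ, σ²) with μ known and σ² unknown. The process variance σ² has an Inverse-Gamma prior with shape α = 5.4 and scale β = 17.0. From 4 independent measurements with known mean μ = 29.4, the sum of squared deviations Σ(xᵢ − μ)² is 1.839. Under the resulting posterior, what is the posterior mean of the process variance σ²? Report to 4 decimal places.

2.7999

With known mean μ and an Inverse-Gamma(α, β) prior on σ², the Normal likelihood is conjugate: posterior is Inv-Gamma(α + n/2, β + Σ(xᵢ−μ)²/2).
Posterior: Inv-Gamma(5.4 + 4/2, 17.0 + 1.839/2) = Inv-Gamma(7.40, 17.9195).
E[σ²|data] = β/(α−1) = 17.9195/6.40 = 2.7999.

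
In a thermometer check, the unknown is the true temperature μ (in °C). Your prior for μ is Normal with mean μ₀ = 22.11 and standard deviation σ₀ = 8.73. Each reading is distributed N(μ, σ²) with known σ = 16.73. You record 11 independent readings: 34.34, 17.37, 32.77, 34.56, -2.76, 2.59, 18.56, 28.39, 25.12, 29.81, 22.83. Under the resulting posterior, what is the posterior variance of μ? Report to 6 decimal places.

19.076002

For Normal data with known variance σ², a Normal(μ₀, σ₀²) prior on μ is conjugate. Posterior precision = 1/σ₀² + n/σ²; posterior mean is the precision-weighted average of μ₀ and x̄.
σ₀² = 8.73² = 76.2129, σ² = 16.73² = 279.8929; σ² + n·σ₀² = 279.8929 + 11·76.2129 = 1118.2348.
Posterior precision = 1/σ₀² + n/σ² = 1/76.2129 + 11/279.8929 = (σ² + n·σ₀²)/(σ₀²σ²) = 1118.2348/(76.2129·279.8929); posterior variance σₙ² = σ₀²σ²/(σ² + n·σ₀²) = 76.2129·279.8929/1118.2348 = 19.076002.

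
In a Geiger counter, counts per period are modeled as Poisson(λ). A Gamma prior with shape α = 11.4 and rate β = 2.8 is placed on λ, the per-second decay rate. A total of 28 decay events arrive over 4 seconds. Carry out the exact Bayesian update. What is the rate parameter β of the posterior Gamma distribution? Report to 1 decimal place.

With a Gamma(shape α, rate β) prior, the Poisson likelihood is conjugate: the posterior is Gamma(α + ΣXᵢ, β + n).
Posterior: Gamma(α+S, β+n) = Gamma(11.4+28, 2.8+4) = Gamma(39.4, 6.8).
Posterior β = 6.8.

6.8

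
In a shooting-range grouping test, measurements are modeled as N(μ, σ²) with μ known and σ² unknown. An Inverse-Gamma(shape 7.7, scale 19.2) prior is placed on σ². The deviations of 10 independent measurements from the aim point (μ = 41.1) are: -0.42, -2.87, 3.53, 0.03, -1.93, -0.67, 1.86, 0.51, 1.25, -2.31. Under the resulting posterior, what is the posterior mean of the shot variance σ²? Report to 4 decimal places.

With known mean μ and an Inverse-Gamma(α, β) prior on σ², the Normal likelihood is conjugate: posterior is Inv-Gamma(α + n/2, β + Σ(xᵢ−μ)²/2).
Σ(xᵢ−μ)² = (-0.42)² + (-2.87)² + (3.53)² + (0.03)² + (-1.93)² + (-0.67)² + (1.86)² + (0.51)² + (1.25)² + (-2.31)² = 35.6672.
Posterior: Inv-Gamma(7.7 + 10/2, 19.2 + 35.6672/2) = Inv-Gamma(12.70, 37.03360).
E[σ²|data] = β/(α−1) = 37.03360/11.70 = 3.1653.

3.1653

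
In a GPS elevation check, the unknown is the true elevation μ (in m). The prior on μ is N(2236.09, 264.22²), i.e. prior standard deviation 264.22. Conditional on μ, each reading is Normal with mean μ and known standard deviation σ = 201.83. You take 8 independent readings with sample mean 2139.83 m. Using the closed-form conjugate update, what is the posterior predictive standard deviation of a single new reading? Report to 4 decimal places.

For Normal data with known variance σ², a Normal(μ₀, σ₀²) prior on μ is conjugate. Posterior precision = 1/σ₀² + n/σ²; posterior mean is the precision-weighted average of μ₀ and x̄.
σ₀² = 264.22² = 69812.2084, σ² = 201.83² = 40735.3489; σ² + n·σ₀² = 40735.3489 + 8·69812.2084 = 599233.0161.
Posterior precision = 1/σ₀² + n/σ² = 1/69812.2084 + 8/40735.3489 = (σ² + n·σ₀²)/(σ₀²σ²) = 599233.0161/(69812.2084·40735.3489); posterior variance σₙ² = σ₀²σ²/(σ² + n·σ₀²) = 69812.2084·40735.3489/599233.0161 = 4745.774332.
Predictive variance for one new observation = σₙ² + σ² = 69812.2084·40735.3489/599233.0161 + 40735.3489 = σ²·(σ₀² + 599233.0161)/599233.0161 = 40735.3489·669045.2245/599233.0161 = 45481.123232; SD = √(40735.3489·669045.2245/599233.0161) = 213.2630.

213.2630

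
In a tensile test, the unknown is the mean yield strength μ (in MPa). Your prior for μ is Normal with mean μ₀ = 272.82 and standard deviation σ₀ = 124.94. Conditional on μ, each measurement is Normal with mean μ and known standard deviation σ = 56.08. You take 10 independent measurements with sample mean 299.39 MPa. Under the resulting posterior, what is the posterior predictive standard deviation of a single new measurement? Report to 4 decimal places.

58.7644

For Normal data with known variance σ², a Normal(μ₀, σ₀²) prior on μ is conjugate. Posterior precision = 1/σ₀² + n/σ²; posterior mean is the precision-weighted average of μ₀ and x̄.
σ₀² = 124.94² = 15610.0036, σ² = 56.08² = 3144.9664; σ² + n·σ₀² = 3144.9664 + 10·15610.0036 = 159245.0024.
Posterior precision = 1/σ₀² + n/σ² = 1/15610.0036 + 10/3144.9664 = (σ² + n·σ₀²)/(σ₀²σ²) = 159245.0024/(15610.0036·3144.9664); posterior variance σₙ² = σ₀²σ²/(σ² + n·σ₀²) = 15610.0036·3144.9664/159245.0024 = 308.285573.
Predictive variance for one new observation = σₙ² + σ² = 15610.0036·3144.9664/159245.0024 + 3144.9664 = σ²·(σ₀² + 159245.0024)/159245.0024 = 3144.9664·174855.006/159245.0024 = 3453.251973; SD = √(3144.9664·174855.006/159245.0024) = 58.7644.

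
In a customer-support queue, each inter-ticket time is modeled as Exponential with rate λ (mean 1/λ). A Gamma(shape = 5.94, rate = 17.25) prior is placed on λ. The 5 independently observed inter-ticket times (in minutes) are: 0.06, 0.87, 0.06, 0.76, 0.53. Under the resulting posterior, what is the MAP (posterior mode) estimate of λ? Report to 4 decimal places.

With a Gamma(shape α, rate β) prior on the exponential rate λ, the posterior after n observations with total T = Σxᵢ is Gamma(α+n, β+T).
Sum of observations T = 2.28 minutes; n = 5.
Posterior: Gamma(5.94+5, 17.25+2.28) = Gamma(10.94, 19.53).
Mode = (α−1)/β = 0.5090.

0.5090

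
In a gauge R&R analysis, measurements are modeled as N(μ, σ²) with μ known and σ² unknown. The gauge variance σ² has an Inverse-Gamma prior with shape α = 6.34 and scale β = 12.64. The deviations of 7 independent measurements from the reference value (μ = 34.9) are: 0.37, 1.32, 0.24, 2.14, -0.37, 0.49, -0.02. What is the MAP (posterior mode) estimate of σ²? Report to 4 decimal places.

1.4840

With known mean μ and an Inverse-Gamma(α, β) prior on σ², the Normal likelihood is conjugate: posterior is Inv-Gamma(α + n/2, β + Σ(xᵢ−μ)²/2).
Σ(xᵢ−μ)² = (0.37)² + (1.32)² + (0.24)² + (2.14)² + (-0.37)² + (0.49)² + (-0.02)² = 6.8939.
Posterior: Inv-Gamma(6.34 + 7/2, 12.64 + 6.8939/2) = Inv-Gamma(9.84, 16.08695).
Mode = β/(α+1) = 16.08695/10.84 = 1.4840.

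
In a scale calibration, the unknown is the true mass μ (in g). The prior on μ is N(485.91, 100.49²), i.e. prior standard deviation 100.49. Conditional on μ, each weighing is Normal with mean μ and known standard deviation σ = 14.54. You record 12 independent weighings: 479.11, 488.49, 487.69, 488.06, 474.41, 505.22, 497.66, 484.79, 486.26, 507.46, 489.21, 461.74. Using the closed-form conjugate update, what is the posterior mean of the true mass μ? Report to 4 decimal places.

For Normal data with known variance σ², a Normal(μ₀, σ₀²) prior on μ is conjugate. Posterior precision = 1/σ₀² + n/σ²; posterior mean is the precision-weighted average of μ₀ and x̄.
Σxᵢ = 479.11 + 488.49 + 487.69 + 488.06 + 474.41 + 505.22 + 497.66 + 484.79 + 486.26 + 507.46 + 489.21 + 461.74 = 5850.1, so n·x̄ = 5850.1.
σ₀² = 100.49² = 10098.2401, σ² = 14.54² = 211.4116; σ² + n·σ₀² = 211.4116 + 12·10098.2401 = 121390.2928.
Posterior mean = (μ₀/σ₀² + n·x̄/σ²)/(1/σ₀² + n/σ²) = (σ²·μ₀ + σ₀²·n·x̄)/(σ² + n·σ₀²) = (211.4116·485.91 + 10098.2401·5850.1)/121390.2928 = 59178441.419566/121390.2928 = 487.5055.

487.5055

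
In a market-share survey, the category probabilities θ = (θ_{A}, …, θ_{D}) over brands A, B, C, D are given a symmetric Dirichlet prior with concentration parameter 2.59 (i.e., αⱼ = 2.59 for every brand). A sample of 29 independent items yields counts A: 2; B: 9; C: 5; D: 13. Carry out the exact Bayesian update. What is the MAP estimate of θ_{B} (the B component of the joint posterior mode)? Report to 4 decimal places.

The Dirichlet prior is conjugate to the Multinomial likelihood: each posterior αⱼ = prior αⱼ + observed count nⱼ.
Posterior concentration: (4.59, 11.59, 7.59, 15.59), total = 39.36.
Joint mode component: (α_{B}−1)/(Σα−K) = 10.59/35.36 = 0.2995.

0.2995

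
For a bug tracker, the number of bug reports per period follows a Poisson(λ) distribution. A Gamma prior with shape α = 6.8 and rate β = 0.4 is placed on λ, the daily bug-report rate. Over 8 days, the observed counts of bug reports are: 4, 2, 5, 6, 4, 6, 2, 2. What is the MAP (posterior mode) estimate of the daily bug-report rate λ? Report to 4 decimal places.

4.3810

With a Gamma(shape α, rate β) prior, the Poisson likelihood is conjugate: the posterior is Gamma(α + ΣXᵢ, β + n).
Sum of counts S = 31 over n = 8 days.
Posterior: Gamma(α+S, β+n) = Gamma(6.8+31, 0.4+8) = Gamma(37.8, 8.4).
Mode of Gamma(α,β) for α≥1 is (α−1)/β = 36.8/8.4 = 4.3810.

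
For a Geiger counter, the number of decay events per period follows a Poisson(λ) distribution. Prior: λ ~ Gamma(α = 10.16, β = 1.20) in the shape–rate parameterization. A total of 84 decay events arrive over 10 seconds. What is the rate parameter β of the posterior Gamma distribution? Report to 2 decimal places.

11.20

With a Gamma(shape α, rate β) prior, the Poisson likelihood is conjugate: the posterior is Gamma(α + ΣXᵢ, β + n).
Posterior: Gamma(α+S, β+n) = Gamma(10.16+84, 1.20+10) = Gamma(94.16, 11.20).
Posterior β = 11.20.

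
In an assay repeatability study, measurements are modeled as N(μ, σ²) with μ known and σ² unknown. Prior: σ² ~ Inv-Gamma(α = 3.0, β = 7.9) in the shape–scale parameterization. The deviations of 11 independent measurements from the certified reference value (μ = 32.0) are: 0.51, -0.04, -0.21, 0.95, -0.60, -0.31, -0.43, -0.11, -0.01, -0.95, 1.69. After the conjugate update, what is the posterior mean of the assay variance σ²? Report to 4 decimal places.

With known mean μ and an Inverse-Gamma(α, β) prior on σ², the Normal likelihood is conjugate: posterior is Inv-Gamma(α + n/2, β + Σ(xᵢ−μ)²/2).
Σ(xᵢ−μ)² = (0.51)² + (-0.04)² + (-0.21)² + (0.95)² + (-0.60)² + (-0.31)² + (-0.43)² + (-0.11)² + (-0.01)² + (-0.95)² + (1.69)² = 5.6201.
Posterior: Inv-Gamma(3.0 + 11/2, 7.9 + 5.6201/2) = Inv-Gamma(8.50, 10.71005).
E[σ²|data] = β/(α−1) = 10.71005/7.50 = 1.4280.

1.4280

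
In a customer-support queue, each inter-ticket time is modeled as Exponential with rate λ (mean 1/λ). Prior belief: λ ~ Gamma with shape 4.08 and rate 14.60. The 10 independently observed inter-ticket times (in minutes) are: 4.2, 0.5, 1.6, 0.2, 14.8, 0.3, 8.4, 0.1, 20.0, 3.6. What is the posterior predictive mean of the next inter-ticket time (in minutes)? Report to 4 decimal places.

5.2217

With a Gamma(shape α, rate β) prior on the exponential rate λ, the posterior after n observations with total T = Σxᵢ is Gamma(α+n, β+T).
Sum of observations T = 53.7 minutes; n = 10.
Posterior: Gamma(4.08+10, 14.60+53.7) = Gamma(14.08, 68.30).
The predictive distribution for the next observation is Lomax; its mean is β/(α−1) = 68.30/13.08 = 5.2217.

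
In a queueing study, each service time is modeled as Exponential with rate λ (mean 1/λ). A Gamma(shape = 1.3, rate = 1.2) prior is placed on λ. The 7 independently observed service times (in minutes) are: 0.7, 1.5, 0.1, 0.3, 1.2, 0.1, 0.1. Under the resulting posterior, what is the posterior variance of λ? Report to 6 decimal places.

0.306953

With a Gamma(shape α, rate β) prior on the exponential rate λ, the posterior after n observations with total T = Σxᵢ is Gamma(α+n, β+T).
Sum of observations T = 4.0 minutes; n = 7.
Posterior: Gamma(1.3+7, 1.2+4.0) = Gamma(8.3, 5.2).
Var = α/β² = 0.306953.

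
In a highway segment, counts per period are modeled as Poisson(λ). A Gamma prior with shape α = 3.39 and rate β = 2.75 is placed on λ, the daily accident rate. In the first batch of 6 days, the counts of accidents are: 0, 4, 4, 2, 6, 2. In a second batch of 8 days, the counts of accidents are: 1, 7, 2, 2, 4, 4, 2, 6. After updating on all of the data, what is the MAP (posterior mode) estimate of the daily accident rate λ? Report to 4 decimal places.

With a Gamma(shape α, rate β) prior, the Poisson likelihood is conjugate: the posterior is Gamma(α + ΣXᵢ, β + n).
Batch 1: sum of counts S = 18 over n = 6 days.
After batch 1: Gamma(α+S, β+n) = Gamma(3.39+18, 2.75+6) = Gamma(21.39, 8.75).
Batch 2: sum of counts S = 28 over n = 8 days.
After batch 2: Gamma(α+S, β+n) = Gamma(21.39+28, 8.75+8) = Gamma(49.39, 16.75).
Mode of Gamma(α,β) for α≥1 is (α−1)/β = 48.39/16.75 = 2.8890.

2.8890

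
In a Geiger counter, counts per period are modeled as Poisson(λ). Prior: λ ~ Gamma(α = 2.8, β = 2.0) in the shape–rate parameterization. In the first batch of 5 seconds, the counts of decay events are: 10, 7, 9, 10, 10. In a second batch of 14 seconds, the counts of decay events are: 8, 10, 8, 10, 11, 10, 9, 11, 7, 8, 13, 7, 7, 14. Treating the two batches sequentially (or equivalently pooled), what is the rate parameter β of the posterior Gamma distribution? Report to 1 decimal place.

21.0

With a Gamma(shape α, rate β) prior, the Poisson likelihood is conjugate: the posterior is Gamma(α + ΣXᵢ, β + n).
Batch 1: sum of counts S = 46 over n = 5 seconds.
After batch 1: Gamma(α+S, β+n) = Gamma(2.8+46, 2.0+5) = Gamma(48.8, 7.0).
Batch 2: sum of counts S = 133 over n = 14 seconds.
After batch 2: Gamma(α+S, β+n) = Gamma(48.8+133, 7.0+14) = Gamma(181.8, 21.0).
Posterior β = 21.0.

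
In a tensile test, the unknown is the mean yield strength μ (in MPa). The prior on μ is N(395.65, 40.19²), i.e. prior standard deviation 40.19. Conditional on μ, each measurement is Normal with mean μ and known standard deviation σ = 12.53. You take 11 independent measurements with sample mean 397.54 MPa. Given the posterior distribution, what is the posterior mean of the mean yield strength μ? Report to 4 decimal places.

397.5234

For Normal data with known variance σ², a Normal(μ₀, σ₀²) prior on μ is conjugate. Posterior precision = 1/σ₀² + n/σ²; posterior mean is the precision-weighted average of μ₀ and x̄.
n·x̄ = 11·397.54 = 4372.94.
σ₀² = 40.19² = 1615.2361, σ² = 12.53² = 157.0009; σ² + n·σ₀² = 157.0009 + 11·1615.2361 = 17924.598.
Posterior mean = (μ₀/σ₀² + n·x̄/σ²)/(1/σ₀² + n/σ²) = (σ²·μ₀ + σ₀²·n·x̄)/(σ² + n·σ₀²) = (157.0009·395.65 + 1615.2361·4372.94)/17924.598 = 7125447.957219/17924.598 = 397.5234.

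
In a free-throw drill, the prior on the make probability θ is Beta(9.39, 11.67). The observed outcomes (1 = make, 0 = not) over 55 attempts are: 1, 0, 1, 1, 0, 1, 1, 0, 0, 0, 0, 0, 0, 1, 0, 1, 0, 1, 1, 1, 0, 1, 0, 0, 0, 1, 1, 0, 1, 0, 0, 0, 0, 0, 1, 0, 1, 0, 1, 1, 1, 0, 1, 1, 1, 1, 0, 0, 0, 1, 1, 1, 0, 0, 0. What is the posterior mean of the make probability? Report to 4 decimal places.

0.4653

The Beta prior is conjugate to a Binomial/Bernoulli likelihood; the update adds successes to α and failures to β.
Posterior: Beta(α+k, β+n−k) = Beta(9.39+26, 11.67+29) = Beta(35.39, 40.67).
Posterior mean = α/(α+β) = 35.39/76.06 = 0.4653.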